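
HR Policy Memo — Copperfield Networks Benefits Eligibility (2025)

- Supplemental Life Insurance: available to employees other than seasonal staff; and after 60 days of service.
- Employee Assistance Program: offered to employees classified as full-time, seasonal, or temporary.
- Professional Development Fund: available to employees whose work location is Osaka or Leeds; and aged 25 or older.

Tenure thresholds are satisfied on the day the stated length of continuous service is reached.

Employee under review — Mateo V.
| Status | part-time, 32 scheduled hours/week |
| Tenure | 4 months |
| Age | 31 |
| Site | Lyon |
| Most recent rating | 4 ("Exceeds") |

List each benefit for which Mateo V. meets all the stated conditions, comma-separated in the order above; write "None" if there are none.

Supplemental Life Insurance — status part-time ✓ (not excluded); service 4 months ≥ 60 days ✓ → eligible.
Employee Assistance Program — status part-time ✗ (requires full-time, seasonal, or temporary) → not eligible.
Professional Development Fund — site Lyon ✗ (not Osaka or Leeds) → not eligible.

Supplemental Life Insurance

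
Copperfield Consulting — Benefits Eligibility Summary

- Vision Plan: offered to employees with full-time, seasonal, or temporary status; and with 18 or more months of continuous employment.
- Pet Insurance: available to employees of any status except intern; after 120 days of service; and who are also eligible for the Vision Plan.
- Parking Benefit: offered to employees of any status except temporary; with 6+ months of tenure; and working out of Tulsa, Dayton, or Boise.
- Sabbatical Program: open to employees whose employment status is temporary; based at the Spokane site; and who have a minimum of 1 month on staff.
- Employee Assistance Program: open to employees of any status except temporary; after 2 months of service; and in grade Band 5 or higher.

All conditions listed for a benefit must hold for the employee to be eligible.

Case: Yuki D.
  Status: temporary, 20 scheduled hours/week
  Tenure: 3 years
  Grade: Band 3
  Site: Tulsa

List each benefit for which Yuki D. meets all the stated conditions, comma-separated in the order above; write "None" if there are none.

Vision Plan, Pet Insurance

Vision Plan — status temporary ✓; service 3 years ≥ 18 months (≈540 days) ✓ → eligible.
Pet Insurance — status temporary ✓ (not excluded); service 3 years ≥ 120 days ✓; eligible for Vision Plan ✓ → eligible.
Parking Benefit — status temporary ✗ (excluded) → not eligible.
Sabbatical Program — status temporary ✓; site Tulsa ✗ (not Spokane) → not eligible.
Employee Assistance Program — status temporary ✗ (excluded) → not eligible.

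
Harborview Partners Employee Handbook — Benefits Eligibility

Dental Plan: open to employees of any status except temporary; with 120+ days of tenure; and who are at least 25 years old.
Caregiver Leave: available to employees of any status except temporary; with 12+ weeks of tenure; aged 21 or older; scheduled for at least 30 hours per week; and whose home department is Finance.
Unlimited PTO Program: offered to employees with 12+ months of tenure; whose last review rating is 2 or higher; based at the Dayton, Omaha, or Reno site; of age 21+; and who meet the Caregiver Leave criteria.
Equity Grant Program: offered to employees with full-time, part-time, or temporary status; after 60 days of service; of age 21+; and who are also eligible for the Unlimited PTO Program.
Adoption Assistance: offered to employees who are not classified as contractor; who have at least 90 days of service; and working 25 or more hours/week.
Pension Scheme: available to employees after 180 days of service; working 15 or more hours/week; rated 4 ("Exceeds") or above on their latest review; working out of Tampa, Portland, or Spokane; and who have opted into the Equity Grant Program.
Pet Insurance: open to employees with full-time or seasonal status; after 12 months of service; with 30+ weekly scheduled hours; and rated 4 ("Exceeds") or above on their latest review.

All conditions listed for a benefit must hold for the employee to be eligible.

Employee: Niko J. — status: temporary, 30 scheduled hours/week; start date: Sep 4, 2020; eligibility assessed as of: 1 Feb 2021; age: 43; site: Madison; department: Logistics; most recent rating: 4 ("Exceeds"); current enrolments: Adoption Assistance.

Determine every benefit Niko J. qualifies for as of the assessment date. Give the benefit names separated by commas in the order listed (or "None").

Adoption Assistance

Service from Sep 4, 2020 to 1 Feb 2021: 150 days.
Dental Plan — status temporary ✗ (excluded) → not eligible.
Caregiver Leave — status temporary ✗ (excluded) → not eligible.
Unlimited PTO Program — service 150 days < 12 months (≈360 days) ✗ → not eligible.
Equity Grant Program — status temporary ✓; service 150 days ≥ 60 days ✓; age 43 ≥ 21 ✓; not eligible for Unlimited PTO Program ✗ → not eligible.
Adoption Assistance — status temporary ✓ (not excluded); service 150 days ≥ 90 days ✓; 30 hrs/wk ≥ 25 ✓ → eligible.
Pension Scheme — service 150 days < 180 days ✗ → not eligible.
Pet Insurance — status temporary ✗ (requires full-time or seasonal) → not eligible.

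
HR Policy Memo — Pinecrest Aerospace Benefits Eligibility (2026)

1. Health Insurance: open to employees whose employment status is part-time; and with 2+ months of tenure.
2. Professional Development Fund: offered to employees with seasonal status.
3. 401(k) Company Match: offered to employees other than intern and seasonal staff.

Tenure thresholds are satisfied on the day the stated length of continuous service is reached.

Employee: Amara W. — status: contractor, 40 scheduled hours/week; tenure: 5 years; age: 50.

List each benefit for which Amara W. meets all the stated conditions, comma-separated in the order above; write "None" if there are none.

401(k) Company Match

Health Insurance — status contractor ✗ (requires part-time) → not eligible.
Professional Development Fund — status contractor ✗ (requires seasonal) → not eligible.
401(k) Company Match — status contractor ✓ (not excluded) → eligible.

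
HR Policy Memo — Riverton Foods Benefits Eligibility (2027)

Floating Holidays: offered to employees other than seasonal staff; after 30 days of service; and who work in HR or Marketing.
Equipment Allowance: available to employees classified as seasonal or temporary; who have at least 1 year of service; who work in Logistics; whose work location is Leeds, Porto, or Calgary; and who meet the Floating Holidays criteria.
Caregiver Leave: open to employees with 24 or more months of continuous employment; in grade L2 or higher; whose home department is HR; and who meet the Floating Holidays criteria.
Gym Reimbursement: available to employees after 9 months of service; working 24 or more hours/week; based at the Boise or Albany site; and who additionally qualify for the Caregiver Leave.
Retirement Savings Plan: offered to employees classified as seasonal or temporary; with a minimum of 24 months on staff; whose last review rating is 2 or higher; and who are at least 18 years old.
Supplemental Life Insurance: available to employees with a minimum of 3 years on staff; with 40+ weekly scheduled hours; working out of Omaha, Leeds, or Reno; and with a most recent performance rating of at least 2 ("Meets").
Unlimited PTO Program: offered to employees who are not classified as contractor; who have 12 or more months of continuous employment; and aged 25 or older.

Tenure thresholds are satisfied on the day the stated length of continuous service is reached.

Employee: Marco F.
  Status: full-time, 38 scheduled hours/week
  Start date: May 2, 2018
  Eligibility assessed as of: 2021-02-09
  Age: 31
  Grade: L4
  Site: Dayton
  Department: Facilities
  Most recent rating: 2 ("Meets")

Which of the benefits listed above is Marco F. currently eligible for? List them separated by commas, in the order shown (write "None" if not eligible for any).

Service from May 2, 2018 to 2021-02-09: 1014 days.
Floating Holidays — status full-time ✓ (not excluded); service 1014 days ≥ 30 days ✓; dept Facilities ✗ → not eligible.
Equipment Allowance — status full-time ✗ (requires seasonal or temporary) → not eligible.
Caregiver Leave — service 1014 days ≥ 24 months (≈720 days) ✓; grade L4 ≥ L2 ✓; dept Facilities ✗ → not eligible.
Gym Reimbursement — service 1014 days ≥ 9 months (≈270 days) ✓; 38 hrs/wk ≥ 24 ✓; site Dayton ✗ (not Boise or Albany) → not eligible.
Retirement Savings Plan — status full-time ✗ (requires seasonal or temporary) → not eligible.
Supplemental Life Insurance — service 1014 days < 3 years (≈1095 days) ✗ → not eligible.
Unlimited PTO Program — status full-time ✓ (not excluded); service 1014 days ≥ 12 months (≈360 days) ✓; age 31 ≥ 25 ✓ → eligible.

Unlimited PTO Program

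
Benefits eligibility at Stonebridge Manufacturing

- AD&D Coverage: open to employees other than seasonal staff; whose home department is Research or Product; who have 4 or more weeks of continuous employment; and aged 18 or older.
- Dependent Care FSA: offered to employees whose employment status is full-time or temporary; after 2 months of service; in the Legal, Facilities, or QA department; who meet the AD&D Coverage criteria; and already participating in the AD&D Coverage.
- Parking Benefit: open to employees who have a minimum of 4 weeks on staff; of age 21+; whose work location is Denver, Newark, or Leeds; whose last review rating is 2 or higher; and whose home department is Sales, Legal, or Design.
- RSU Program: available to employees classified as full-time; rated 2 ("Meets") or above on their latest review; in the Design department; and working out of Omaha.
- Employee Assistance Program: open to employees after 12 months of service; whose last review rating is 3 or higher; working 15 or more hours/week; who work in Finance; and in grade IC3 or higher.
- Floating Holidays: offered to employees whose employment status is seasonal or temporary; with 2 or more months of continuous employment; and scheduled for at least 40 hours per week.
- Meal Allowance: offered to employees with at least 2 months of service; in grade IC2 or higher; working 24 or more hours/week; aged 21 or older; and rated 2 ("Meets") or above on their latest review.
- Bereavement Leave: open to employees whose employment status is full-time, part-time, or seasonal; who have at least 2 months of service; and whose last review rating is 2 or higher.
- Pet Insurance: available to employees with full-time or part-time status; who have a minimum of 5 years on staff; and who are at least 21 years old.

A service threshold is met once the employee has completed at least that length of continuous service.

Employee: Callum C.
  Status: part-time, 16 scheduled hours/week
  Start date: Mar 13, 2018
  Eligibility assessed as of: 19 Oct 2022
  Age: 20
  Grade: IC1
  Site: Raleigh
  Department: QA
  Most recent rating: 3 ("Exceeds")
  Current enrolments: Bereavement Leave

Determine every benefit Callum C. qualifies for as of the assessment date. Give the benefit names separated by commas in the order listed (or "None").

Service from Mar 13, 2018 to 19 Oct 2022: 1681 days.
AD&D Coverage — status part-time ✓ (not excluded); dept QA ✗ → not eligible.
Dependent Care FSA — status part-time ✗ (requires full-time or temporary) → not eligible.
Parking Benefit — service 1681 days ≥ 4 weeks (≈28 days) ✓; age 20 < 21 ✗ → not eligible.
RSU Program — status part-time ✗ (requires full-time) → not eligible.
Employee Assistance Program — service 1681 days ≥ 12 months (≈360 days) ✓; rating 3 ≥ 3 ✓; 16 hrs/wk ≥ 15 ✓; dept QA ✗ → not eligible.
Floating Holidays — status part-time ✗ (requires seasonal or temporary) → not eligible.
Meal Allowance — service 1681 days ≥ 2 months (≈60 days) ✓; grade IC1 < IC2 ✗ → not eligible.
Bereavement Leave — status part-time ✓; service 1681 days ≥ 2 months (≈60 days) ✓; rating 3 ≥ 2 ✓ → eligible.
Pet Insurance — status part-time ✓; service 1681 days < 5 years (≈1825 days) ✗ → not eligible.

Bereavement Leave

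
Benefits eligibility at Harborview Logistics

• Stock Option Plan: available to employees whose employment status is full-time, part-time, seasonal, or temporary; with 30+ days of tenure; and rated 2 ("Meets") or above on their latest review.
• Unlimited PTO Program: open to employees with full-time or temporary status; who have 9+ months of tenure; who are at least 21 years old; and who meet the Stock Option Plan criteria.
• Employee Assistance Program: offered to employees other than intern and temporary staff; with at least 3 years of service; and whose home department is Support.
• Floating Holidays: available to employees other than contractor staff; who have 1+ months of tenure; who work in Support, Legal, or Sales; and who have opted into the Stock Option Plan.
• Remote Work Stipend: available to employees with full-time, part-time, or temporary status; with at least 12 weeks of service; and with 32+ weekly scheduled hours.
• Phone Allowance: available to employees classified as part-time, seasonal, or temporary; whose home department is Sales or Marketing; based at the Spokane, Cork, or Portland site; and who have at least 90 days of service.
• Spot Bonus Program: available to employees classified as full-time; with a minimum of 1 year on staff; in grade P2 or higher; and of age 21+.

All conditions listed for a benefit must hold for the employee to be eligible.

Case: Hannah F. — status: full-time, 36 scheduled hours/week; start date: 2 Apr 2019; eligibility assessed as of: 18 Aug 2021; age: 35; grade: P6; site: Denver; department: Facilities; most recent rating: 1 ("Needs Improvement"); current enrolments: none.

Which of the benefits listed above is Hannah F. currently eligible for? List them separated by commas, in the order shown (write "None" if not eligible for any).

Service from 2 Apr 2019 to 18 Aug 2021: 869 days.
Stock Option Plan — status full-time ✓; service 869 days ≥ 30 days ✓; rating 1 < 2 ✗ → not eligible.
Unlimited PTO Program — status full-time ✓; service 869 days ≥ 9 months (≈270 days) ✓; age 35 ≥ 21 ✓; not eligible for Stock Option Plan ✗ → not eligible.
Employee Assistance Program — status full-time ✓ (not excluded); service 869 days < 3 years (≈1095 days) ✗ → not eligible.
Floating Holidays — status full-time ✓ (not excluded); service 869 days ≥ 1 month (≈30 days) ✓; dept Facilities ✗ → not eligible.
Remote Work Stipend — status full-time ✓; service 869 days ≥ 12 weeks (≈84 days) ✓; 36 hrs/wk ≥ 32 ✓ → eligible.
Phone Allowance — status full-time ✗ (requires part-time, seasonal, or temporary) → not eligible.
Spot Bonus Program — status full-time ✓; service 869 days ≥ 1 year (≈365 days) ✓; grade P6 ≥ P2 ✓; age 35 ≥ 21 ✓ → eligible.

Remote Work Stipend, Spot Bonus Program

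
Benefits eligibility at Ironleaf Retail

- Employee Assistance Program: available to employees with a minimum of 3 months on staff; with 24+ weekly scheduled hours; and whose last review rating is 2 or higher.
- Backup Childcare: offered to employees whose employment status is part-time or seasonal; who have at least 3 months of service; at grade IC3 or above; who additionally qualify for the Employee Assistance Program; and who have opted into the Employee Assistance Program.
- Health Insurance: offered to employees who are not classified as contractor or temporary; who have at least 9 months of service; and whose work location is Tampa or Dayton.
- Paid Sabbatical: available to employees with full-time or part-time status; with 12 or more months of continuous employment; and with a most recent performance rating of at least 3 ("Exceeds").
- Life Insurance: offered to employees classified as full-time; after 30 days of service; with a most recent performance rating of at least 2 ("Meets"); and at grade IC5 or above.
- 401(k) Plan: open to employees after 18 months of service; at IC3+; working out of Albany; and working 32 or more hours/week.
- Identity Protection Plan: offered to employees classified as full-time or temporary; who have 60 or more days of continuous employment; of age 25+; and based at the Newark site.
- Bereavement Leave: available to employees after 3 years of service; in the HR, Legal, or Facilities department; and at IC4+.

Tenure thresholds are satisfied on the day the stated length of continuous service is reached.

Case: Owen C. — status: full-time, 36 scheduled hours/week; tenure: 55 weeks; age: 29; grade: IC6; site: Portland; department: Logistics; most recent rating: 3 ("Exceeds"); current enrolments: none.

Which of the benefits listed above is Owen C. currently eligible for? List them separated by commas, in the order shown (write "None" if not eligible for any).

Employee Assistance Program — service 55 weeks ≥ 3 months (≈90 days) ✓; 36 hrs/wk ≥ 24 ✓; rating 3 ≥ 2 ✓ → eligible.
Backup Childcare — status full-time ✗ (requires part-time or seasonal) → not eligible.
Health Insurance — status full-time ✓ (not excluded); service 55 weeks ≥ 9 months (≈270 days) ✓; site Portland ✗ (not Tampa or Dayton) → not eligible.
Paid Sabbatical — status full-time ✓; service 55 weeks ≥ 12 months (≈360 days) ✓; rating 3 ≥ 3 ✓ → eligible.
Life Insurance — status full-time ✓; service 55 weeks ≥ 30 days ✓; rating 3 ≥ 2 ✓; grade IC6 ≥ IC5 ✓ → eligible.
401(k) Plan — service 55 weeks < 18 months (≈540 days) ✗ → not eligible.
Identity Protection Plan — status full-time ✓; service 55 weeks ≥ 60 days ✓; age 29 ≥ 25 ✓; site Portland ✗ (not Newark) → not eligible.
Bereavement Leave — service 55 weeks < 3 years (≈1095 days) ✗ → not eligible.

Employee Assistance Program, Paid Sabbatical, Life Insurance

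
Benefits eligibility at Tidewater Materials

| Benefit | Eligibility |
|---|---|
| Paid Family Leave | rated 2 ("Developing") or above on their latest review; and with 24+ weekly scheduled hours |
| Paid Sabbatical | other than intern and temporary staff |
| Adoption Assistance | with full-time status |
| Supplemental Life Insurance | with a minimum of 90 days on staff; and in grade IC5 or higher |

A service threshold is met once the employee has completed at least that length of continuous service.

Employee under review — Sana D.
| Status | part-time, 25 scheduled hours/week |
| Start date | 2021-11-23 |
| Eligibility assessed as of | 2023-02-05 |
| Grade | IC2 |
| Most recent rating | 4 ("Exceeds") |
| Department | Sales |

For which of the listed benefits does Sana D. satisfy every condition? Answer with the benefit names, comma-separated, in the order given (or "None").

Paid Family Leave, Paid Sabbatical

Service from 2021-11-23 to 2023-02-05: 439 days.
Paid Family Leave — rating 4 ≥ 2 ✓; 25 hrs/wk ≥ 24 ✓ → eligible.
Paid Sabbatical — status part-time ✓ (not excluded) → eligible.
Adoption Assistance — status part-time ✗ (requires full-time) → not eligible.
Supplemental Life Insurance — service 439 days ≥ 90 days ✓; grade IC2 < IC5 ✗ → not eligible.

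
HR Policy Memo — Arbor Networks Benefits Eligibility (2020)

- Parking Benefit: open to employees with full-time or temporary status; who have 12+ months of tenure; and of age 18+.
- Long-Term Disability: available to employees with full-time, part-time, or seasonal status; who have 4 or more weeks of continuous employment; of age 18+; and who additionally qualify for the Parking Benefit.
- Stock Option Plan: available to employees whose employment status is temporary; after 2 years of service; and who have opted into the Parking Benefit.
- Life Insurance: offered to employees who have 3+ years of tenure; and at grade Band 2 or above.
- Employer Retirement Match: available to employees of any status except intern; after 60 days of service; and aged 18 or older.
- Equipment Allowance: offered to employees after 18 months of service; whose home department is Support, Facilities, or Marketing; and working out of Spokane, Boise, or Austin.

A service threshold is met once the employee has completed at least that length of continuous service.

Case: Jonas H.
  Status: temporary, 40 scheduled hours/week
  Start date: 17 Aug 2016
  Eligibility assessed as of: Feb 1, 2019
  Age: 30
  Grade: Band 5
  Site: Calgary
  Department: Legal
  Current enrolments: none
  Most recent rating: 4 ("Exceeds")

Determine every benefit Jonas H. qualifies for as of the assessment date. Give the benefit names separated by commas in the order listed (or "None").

Parking Benefit, Employer Retirement Match

Service from 17 Aug 2016 to Feb 1, 2019: 898 days.
Parking Benefit — status temporary ✓; service 898 days ≥ 12 months (≈360 days) ✓; age 30 ≥ 18 ✓ → eligible.
Long-Term Disability — status temporary ✗ (requires full-time, part-time, or seasonal) → not eligible.
Stock Option Plan — status temporary ✓; service 898 days ≥ 2 years (≈730 days) ✓; not enrolled in Parking Benefit ✗ → not eligible.
Life Insurance — service 898 days < 3 years (≈1095 days) ✗ → not eligible.
Employer Retirement Match — status temporary ✓ (not excluded); service 898 days ≥ 60 days ✓; age 30 ≥ 18 ✓ → eligible.
Equipment Allowance — service 898 days ≥ 18 months (≈540 days) ✓; dept Legal ✗ → not eligible.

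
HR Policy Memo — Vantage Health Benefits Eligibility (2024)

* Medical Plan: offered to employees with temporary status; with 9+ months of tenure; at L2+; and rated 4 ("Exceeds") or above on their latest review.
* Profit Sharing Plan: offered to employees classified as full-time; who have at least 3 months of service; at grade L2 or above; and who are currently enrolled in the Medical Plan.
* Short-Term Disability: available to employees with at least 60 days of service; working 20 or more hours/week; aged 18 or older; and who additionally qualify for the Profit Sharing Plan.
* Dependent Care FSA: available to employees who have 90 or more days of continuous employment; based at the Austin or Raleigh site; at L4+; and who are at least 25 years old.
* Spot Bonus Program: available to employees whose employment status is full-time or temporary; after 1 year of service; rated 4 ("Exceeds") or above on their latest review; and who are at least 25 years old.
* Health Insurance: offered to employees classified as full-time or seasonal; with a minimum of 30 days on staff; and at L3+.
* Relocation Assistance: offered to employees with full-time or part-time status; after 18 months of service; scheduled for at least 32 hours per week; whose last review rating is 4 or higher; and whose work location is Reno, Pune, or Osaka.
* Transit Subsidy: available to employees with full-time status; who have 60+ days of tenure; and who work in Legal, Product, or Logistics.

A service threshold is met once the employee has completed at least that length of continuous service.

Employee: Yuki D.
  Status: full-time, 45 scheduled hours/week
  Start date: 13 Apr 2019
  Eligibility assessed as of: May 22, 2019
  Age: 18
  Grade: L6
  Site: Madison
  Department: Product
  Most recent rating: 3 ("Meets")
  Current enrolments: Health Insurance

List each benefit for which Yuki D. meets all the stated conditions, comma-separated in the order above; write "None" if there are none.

Service from 13 Apr 2019 to May 22, 2019: 39 days.
Medical Plan — status full-time ✗ (requires temporary) → not eligible.
Profit Sharing Plan — status full-time ✓; service 39 days < 3 months (≈90 days) ✗ → not eligible.
Short-Term Disability — service 39 days < 60 days ✗ → not eligible.
Dependent Care FSA — service 39 days < 90 days ✗ → not eligible.
Spot Bonus Program — status full-time ✓; service 39 days < 1 year (≈365 days) ✗ → not eligible.
Health Insurance — status full-time ✓; service 39 days ≥ 30 days ✓; grade L6 ≥ L3 ✓ → eligible.
Relocation Assistance — status full-time ✓; service 39 days < 18 months (≈540 days) ✗ → not eligible.
Transit Subsidy — status full-time ✓; service 39 days < 60 days ✗ → not eligible.

Health Insurance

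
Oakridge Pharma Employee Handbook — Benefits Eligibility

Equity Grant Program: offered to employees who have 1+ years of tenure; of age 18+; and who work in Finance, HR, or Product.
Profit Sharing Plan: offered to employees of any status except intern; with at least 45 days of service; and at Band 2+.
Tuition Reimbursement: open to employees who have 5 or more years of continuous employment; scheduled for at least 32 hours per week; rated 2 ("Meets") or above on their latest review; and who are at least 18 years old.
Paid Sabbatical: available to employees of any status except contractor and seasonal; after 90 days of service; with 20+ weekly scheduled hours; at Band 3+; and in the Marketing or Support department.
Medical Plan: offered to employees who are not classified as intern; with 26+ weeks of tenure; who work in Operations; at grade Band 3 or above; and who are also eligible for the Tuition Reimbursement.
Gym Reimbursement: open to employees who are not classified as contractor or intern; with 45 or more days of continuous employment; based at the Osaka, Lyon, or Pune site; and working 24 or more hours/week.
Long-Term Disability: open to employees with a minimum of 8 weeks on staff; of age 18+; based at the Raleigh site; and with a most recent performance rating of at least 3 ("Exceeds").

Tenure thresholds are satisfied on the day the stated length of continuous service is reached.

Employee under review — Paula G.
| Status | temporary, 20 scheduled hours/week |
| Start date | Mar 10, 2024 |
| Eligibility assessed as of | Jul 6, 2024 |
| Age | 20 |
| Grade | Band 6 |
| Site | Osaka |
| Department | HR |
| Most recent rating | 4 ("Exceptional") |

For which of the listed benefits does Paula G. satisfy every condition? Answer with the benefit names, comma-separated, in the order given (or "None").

Profit Sharing Plan

Service from Mar 10, 2024 to Jul 6, 2024: 118 days.
Equity Grant Program — service 118 days < 1 year (≈365 days) ✗ → not eligible.
Profit Sharing Plan — status temporary ✓ (not excluded); service 118 days ≥ 45 days ✓; grade Band 6 ≥ Band 2 ✓ → eligible.
Tuition Reimbursement — service 118 days < 5 years (≈1825 days) ✗ → not eligible.
Paid Sabbatical — status temporary ✓ (not excluded); service 118 days ≥ 90 days ✓; 20 hrs/wk ≥ 20 ✓; grade Band 6 ≥ Band 3 ✓; dept HR ✗ → not eligible.
Medical Plan — status temporary ✓ (not excluded); service 118 days < 26 weeks (≈182 days) ✗ → not eligible.
Gym Reimbursement — status temporary ✓ (not excluded); service 118 days ≥ 45 days ✓; site Osaka ✓; 20 hrs/wk < 24 ✗ → not eligible.
Long-Term Disability — service 118 days ≥ 8 weeks (≈56 days) ✓; age 20 ≥ 18 ✓; site Osaka ✗ (not Raleigh) → not eligible.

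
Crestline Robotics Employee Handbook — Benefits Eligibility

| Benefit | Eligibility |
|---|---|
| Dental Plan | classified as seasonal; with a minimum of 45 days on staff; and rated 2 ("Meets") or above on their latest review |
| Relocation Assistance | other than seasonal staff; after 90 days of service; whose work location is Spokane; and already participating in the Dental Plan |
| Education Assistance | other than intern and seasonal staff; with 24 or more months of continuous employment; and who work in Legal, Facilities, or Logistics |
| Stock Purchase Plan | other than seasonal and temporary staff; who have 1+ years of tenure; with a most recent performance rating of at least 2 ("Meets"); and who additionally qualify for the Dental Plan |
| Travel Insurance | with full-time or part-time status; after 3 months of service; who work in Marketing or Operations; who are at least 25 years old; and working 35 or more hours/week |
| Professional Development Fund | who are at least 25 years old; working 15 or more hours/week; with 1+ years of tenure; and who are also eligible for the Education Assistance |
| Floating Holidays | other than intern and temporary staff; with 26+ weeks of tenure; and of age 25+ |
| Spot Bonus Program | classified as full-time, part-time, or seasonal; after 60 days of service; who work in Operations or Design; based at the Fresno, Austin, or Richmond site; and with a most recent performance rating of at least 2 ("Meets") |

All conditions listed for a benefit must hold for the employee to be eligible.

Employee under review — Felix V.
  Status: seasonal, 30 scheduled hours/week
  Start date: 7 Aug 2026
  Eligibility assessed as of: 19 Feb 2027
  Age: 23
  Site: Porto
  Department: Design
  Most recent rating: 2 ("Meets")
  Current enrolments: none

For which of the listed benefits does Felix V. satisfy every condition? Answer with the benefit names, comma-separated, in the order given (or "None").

Service from 7 Aug 2026 to 19 Feb 2027: 196 days.
Dental Plan — status seasonal ✓; service 196 days ≥ 45 days ✓; rating 2 ≥ 2 ✓ → eligible.
Relocation Assistance — status seasonal ✗ (excluded) → not eligible.
Education Assistance — status seasonal ✗ (excluded) → not eligible.
Stock Purchase Plan — status seasonal ✗ (excluded) → not eligible.
Travel Insurance — status seasonal ✗ (requires full-time or part-time) → not eligible.
Professional Development Fund — age 23 < 25 ✗ → not eligible.
Floating Holidays — status seasonal ✓ (not excluded); service 196 days ≥ 26 weeks (≈182 days) ✓; age 23 < 25 ✗ → not eligible.
Spot Bonus Program — status seasonal ✓; service 196 days ≥ 60 days ✓; dept Design ✓; site Porto ✗ (not Fresno, Austin, or Richmond) → not eligible.

Dental Plan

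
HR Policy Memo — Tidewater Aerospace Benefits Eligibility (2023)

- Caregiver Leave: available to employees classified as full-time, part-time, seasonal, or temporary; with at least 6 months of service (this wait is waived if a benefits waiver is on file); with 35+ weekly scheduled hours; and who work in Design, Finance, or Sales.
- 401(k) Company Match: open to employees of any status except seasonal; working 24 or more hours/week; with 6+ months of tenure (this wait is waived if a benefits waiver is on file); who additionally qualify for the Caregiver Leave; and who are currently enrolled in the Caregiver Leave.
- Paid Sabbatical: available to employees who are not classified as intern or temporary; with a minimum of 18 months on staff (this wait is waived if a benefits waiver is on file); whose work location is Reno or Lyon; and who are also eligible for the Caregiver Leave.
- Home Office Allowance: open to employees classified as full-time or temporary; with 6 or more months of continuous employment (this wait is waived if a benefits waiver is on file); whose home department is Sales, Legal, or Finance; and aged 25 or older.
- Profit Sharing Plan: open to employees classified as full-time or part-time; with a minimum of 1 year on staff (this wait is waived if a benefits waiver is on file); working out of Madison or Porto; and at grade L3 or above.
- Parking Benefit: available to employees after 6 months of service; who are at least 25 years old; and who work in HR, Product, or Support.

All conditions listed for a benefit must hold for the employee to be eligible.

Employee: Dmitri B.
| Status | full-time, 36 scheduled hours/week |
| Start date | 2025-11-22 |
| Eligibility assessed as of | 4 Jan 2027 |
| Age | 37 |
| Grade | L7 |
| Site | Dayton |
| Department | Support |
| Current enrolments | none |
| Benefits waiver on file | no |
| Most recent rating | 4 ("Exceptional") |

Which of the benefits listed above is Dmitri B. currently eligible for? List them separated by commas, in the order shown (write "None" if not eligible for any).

Service from 2025-11-22 to 4 Jan 2027: 408 days.
Caregiver Leave — status full-time ✓; no waiver, service 408 days ≥ 6 months (≈180 days) ✓; 36 hrs/wk ≥ 35 ✓; dept Support ✗ → not eligible.
401(k) Company Match — status full-time ✓ (not excluded); 36 hrs/wk ≥ 24 ✓; no waiver, service 408 days ≥ 6 months (≈180 days) ✓; not eligible for Caregiver Leave ✗ → not eligible.
Paid Sabbatical — status full-time ✓ (not excluded); no waiver, service 408 days < 18 months (≈540 days) ✗ → not eligible.
Home Office Allowance — status full-time ✓; no waiver, service 408 days ≥ 6 months (≈180 days) ✓; dept Support ✗ → not eligible.
Profit Sharing Plan — status full-time ✓; no waiver, service 408 days ≥ 1 year (≈365 days) ✓; site Dayton ✗ (not Madison or Porto) → not eligible.
Parking Benefit — service 408 days ≥ 6 months (≈180 days) ✓; age 37 ≥ 25 ✓; dept Support ✓ → eligible.

Parking Benefit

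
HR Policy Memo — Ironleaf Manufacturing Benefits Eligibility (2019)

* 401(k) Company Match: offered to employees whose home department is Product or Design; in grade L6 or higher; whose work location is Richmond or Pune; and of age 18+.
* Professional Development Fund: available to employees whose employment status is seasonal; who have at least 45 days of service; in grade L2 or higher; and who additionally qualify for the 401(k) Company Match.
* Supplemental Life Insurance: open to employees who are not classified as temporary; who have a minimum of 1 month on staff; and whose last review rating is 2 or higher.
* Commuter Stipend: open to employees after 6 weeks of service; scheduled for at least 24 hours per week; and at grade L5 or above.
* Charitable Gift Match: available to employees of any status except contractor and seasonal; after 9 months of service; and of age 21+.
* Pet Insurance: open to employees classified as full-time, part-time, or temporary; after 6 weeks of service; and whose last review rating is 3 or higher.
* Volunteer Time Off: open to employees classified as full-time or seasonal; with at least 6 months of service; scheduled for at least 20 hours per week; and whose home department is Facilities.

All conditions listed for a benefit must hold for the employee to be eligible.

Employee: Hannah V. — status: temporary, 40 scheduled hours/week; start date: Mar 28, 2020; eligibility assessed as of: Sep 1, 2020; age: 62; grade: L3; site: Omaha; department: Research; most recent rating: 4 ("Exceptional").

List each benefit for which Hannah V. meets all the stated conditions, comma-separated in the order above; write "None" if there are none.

Pet Insurance

Service from Mar 28, 2020 to Sep 1, 2020: 157 days.
401(k) Company Match — dept Research ✗ → not eligible.
Professional Development Fund — status temporary ✗ (requires seasonal) → not eligible.
Supplemental Life Insurance — status temporary ✗ (excluded) → not eligible.
Commuter Stipend — service 157 days ≥ 6 weeks (≈42 days) ✓; 40 hrs/wk ≥ 24 ✓; grade L3 < L5 ✗ → not eligible.
Charitable Gift Match — status temporary ✓ (not excluded); service 157 days < 9 months (≈270 days) ✗ → not eligible.
Pet Insurance — status temporary ✓; service 157 days ≥ 6 weeks (≈42 days) ✓; rating 4 ≥ 3 ✓ → eligible.
Volunteer Time Off — status temporary ✗ (requires full-time or seasonal) → not eligible.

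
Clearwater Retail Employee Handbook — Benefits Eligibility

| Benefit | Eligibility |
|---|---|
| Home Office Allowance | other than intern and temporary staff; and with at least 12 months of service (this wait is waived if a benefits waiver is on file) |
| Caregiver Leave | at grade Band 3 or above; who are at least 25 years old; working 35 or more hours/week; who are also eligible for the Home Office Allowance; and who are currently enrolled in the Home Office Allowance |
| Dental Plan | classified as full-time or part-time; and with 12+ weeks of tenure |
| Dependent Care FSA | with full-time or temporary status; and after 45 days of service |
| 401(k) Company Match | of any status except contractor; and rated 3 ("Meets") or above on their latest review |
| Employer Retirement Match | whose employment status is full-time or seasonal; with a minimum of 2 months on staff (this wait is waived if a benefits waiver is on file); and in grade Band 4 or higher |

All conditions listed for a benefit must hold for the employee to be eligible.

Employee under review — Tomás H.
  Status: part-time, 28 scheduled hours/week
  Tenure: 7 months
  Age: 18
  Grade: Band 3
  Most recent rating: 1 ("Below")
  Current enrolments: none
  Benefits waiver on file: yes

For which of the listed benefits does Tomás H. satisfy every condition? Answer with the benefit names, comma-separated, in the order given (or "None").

Home Office Allowance — status part-time ✓ (not excluded); benefits waiver on file ✓ → eligible.
Caregiver Leave — grade Band 3 ≥ Band 3 ✓; age 18 < 25 ✗ → not eligible.
Dental Plan — status part-time ✓; service 7 months ≥ 12 weeks (≈84 days) ✓ → eligible.
Dependent Care FSA — status part-time ✗ (requires full-time or temporary) → not eligible.
401(k) Company Match — status part-time ✓ (not excluded); rating 1 < 3 ✗ → not eligible.
Employer Retirement Match — status part-time ✗ (requires full-time or seasonal) → not eligible.

Home Office Allowance, Dental Plan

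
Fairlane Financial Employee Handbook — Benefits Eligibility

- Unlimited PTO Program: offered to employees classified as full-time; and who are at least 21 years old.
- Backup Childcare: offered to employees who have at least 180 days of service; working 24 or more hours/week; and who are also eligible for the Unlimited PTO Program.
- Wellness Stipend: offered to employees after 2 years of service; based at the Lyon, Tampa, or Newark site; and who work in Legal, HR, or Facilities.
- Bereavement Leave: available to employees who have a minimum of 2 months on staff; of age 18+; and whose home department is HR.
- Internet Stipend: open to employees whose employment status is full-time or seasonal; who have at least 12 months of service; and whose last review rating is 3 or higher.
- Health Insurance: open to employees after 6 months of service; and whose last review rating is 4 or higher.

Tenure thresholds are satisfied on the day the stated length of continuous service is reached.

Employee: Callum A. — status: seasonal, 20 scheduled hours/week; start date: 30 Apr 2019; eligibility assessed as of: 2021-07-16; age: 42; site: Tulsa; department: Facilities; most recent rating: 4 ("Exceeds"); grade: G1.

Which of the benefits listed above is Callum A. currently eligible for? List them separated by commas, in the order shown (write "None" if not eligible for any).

Service from 30 Apr 2019 to 2021-07-16: 808 days.
Unlimited PTO Program — status seasonal ✗ (requires full-time) → not eligible.
Backup Childcare — service 808 days ≥ 180 days ✓; 20 hrs/wk < 24 ✗ → not eligible.
Wellness Stipend — service 808 days ≥ 2 years (≈730 days) ✓; site Tulsa ✗ (not Lyon, Tampa, or Newark) → not eligible.
Bereavement Leave — service 808 days ≥ 2 months (≈60 days) ✓; age 42 ≥ 18 ✓; dept Facilities ✗ → not eligible.
Internet Stipend — status seasonal ✓; service 808 days ≥ 12 months (≈360 days) ✓; rating 4 ≥ 3 ✓ → eligible.
Health Insurance — service 808 days ≥ 6 months (≈180 days) ✓; rating 4 ≥ 4 ✓ → eligible.

Internet Stipend, Health Insurance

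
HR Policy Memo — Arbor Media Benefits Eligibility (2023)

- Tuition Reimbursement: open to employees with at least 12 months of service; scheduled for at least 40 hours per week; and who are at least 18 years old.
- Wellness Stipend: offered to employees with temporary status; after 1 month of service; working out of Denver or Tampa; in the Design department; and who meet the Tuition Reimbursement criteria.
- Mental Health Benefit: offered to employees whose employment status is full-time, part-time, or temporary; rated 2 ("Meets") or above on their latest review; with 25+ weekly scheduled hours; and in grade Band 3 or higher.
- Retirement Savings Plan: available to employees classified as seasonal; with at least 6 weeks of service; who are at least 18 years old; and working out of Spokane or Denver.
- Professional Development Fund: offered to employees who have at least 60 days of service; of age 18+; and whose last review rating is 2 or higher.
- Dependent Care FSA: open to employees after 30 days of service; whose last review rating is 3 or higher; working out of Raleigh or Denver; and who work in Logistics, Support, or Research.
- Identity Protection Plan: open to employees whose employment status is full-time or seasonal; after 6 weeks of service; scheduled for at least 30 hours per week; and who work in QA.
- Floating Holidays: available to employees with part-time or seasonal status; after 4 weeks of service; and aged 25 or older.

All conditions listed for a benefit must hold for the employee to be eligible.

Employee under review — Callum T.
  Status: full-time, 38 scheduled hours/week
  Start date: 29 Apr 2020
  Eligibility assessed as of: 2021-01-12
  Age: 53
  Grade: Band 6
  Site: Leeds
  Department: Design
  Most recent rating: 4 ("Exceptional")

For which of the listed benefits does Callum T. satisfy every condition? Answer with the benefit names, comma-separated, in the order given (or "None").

Mental Health Benefit, Professional Development Fund

Service from 29 Apr 2020 to 2021-01-12: 258 days.
Tuition Reimbursement — service 258 days < 12 months (≈360 days) ✗ → not eligible.
Wellness Stipend — status full-time ✗ (requires temporary) → not eligible.
Mental Health Benefit — status full-time ✓; rating 4 ≥ 2 ✓; 38 hrs/wk ≥ 25 ✓; grade Band 6 ≥ Band 3 ✓ → eligible.
Retirement Savings Plan — status full-time ✗ (requires seasonal) → not eligible.
Professional Development Fund — service 258 days ≥ 60 days ✓; age 53 ≥ 18 ✓; rating 4 ≥ 2 ✓ → eligible.
Dependent Care FSA — service 258 days ≥ 30 days ✓; rating 4 ≥ 3 ✓; site Leeds ✗ (not Raleigh or Denver) → not eligible.
Identity Protection Plan — status full-time ✓; service 258 days ≥ 6 weeks (≈42 days) ✓; 38 hrs/wk ≥ 30 ✓; dept Design ✗ → not eligible.
Floating Holidays — status full-time ✗ (requires part-time or seasonal) → not eligible.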